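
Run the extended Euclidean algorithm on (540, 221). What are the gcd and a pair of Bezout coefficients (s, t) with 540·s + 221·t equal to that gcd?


Euclidean algorithm on (540, 221) — divide until remainder is 0:
  540 = 2 · 221 + 98
  221 = 2 · 98 + 25
  98 = 3 · 25 + 23
  25 = 1 · 23 + 2
  23 = 11 · 2 + 1
  2 = 2 · 1 + 0
gcd(540, 221) = 1.
Track Bezout coefficients alongside the remainders: start with r₀ = 540 = a·1 + b·0 (s = 1, t = 0) and r₁ = 221 = a·0 + b·1 (s = 0, t = 1); each new remainder r_{k+1} = r_{k-1} − q_k·r_k inherits s_{k+1} = s_{k-1} − q_k·s_k, t_{k+1} = t_{k-1} − q_k·t_k, so r_k = a·s_k + b·t_k at every step:
  q = 2: r = 98, s = 1 − 2·0 = 1, t = 0 − 2·1 = -2  (check: 540·1 + 221·(-2) = 98)
  q = 2: r = 25, s = 0 − 2·1 = -2, t = 1 − 2·(-2) = 5  (check: 540·(-2) + 221·5 = 25)
  q = 3: r = 23, s = 1 − 3·(-2) = 7, t = -2 − 3·5 = -17  (check: 540·7 + 221·(-17) = 23)
  q = 1: r = 2, s = -2 − 1·7 = -9, t = 5 − 1·(-17) = 22  (check: 540·(-9) + 221·22 = 2)
  q = 11: r = 1, s = 7 − 11·(-9) = 106, t = -17 − 11·22 = -259  (check: 540·106 + 221·(-259) = 1)
The row with r = 1 (the gcd) gives the Bezout coefficients s = 106, t = -259.
Result: 540 · (106) + 221 · (-259) = 1.

gcd(540, 221) = 1; s = 106, t = -259 (check: 540·106 + 221·(-259) = 1).


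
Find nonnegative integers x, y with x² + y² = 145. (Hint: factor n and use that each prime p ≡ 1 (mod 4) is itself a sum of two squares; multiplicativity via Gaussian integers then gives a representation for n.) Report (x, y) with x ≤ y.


Step 1: Factor n = 145 = 5 · 29.
Step 2: Check the mod-4 condition on each prime factor: 5 ≡ 1 (mod 4), exponent 1; 29 ≡ 1 (mod 4), exponent 1.
All primes ≡ 3 (mod 4) appear to even exponent (or don't appear), so by the two-squares theorem n IS expressible as a sum of two squares.
Step 3: Build a representation. Here n = 5 · 29 is a product of primes ≡ 1 (mod 4). Each prime p ≡ 1 (mod 4) is itself a sum of two squares; find a² by testing p − a² for a perfect square:
  5: 5 − 1² = 4 = 2² ⇒ 5 = 1² + 2².
  29: 29 − 1² = 28, 29 − 2² = 25 = 5² ⇒ 29 = 2² + 5².
  Combine using the Brahmagupta–Fibonacci identity (a² + b²)(c² + d²) = (ac − bd)² + (ad + bc)² = (ac + bd)² + (ad − bc)²:
  5 · 29 = 145: from (1² + 2²)(2² + 5²), take (1·2 − 2·5, 1·5 + 2·2) = (2 − 10, 5 + 4) = (-8, 9); dropping signs (only squares matter) gives (8, 9); check 8² + 9² = 64 + 81 = 145 ✓.
Step 4: Order so x ≤ y and verify: 8² + 9² = 64 + 81 = 145 = n. ✓

n = 145 = 8² + 9² (one valid representation with x ≤ y).


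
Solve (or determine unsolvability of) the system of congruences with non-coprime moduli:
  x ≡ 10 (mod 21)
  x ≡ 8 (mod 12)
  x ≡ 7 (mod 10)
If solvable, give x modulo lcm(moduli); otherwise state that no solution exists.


Moduli 21, 12, 10 are not pairwise coprime, so CRT works modulo lcm(m_i) when all pairwise compatibility conditions hold.
Pairwise compatibility: gcd(m_i, m_j) must divide a_i - a_j for every pair.
Merge one congruence at a time:
  Start: x ≡ 10 (mod 21).
  Combine with x ≡ 8 (mod 12): gcd(21, 12) = 3, and 8 - 10 = -2 is NOT divisible by 3.
    ⇒ system is inconsistent (no integer solution).

No solution (the system is inconsistent).


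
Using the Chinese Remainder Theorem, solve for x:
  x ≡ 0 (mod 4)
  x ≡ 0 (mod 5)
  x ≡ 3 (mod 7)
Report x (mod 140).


Moduli 4, 5, 7 are pairwise coprime; by CRT there is a unique solution modulo M = 4 · 5 · 7 = 140.
Solve pairwise, accumulating the modulus:
  Start with x ≡ 0 (mod 4).
  Combine with x ≡ 0 (mod 5): since gcd(4, 5) = 1, we get a unique residue mod 20.
    Write x = 0 + 4·t and substitute into x ≡ 0 (mod 5): 4·t ≡ 0 − 0 = 0 (mod 5).
    The inverse of 4 mod 5 is 4 (since 4·4 = 16 = 3·5 + 1), so t ≡ 4·0 = 0 ≡ 0 (mod 5).
    Then x = 0 + 4·0 = 0, valid modulo lcm(4, 5) = 20: x ≡ 0 (mod 20).
  Combine with x ≡ 3 (mod 7): since gcd(20, 7) = 1, we get a unique residue mod 140.
    Write x = 0 + 20·t and substitute into x ≡ 3 (mod 7): 20·t ≡ 3 − 0 = 3 (mod 7).
    Reduce coefficients mod 7: 6·t ≡ 3 (mod 7).
    The inverse of 6 mod 7 is 6 (since 6·6 = 36 = 5·7 + 1), so t ≡ 6·3 = 18 ≡ 4 (mod 7).
    Then x = 0 + 20·4 = 80, valid modulo lcm(20, 7) = 140: x ≡ 80 (mod 140).
Verify: 80 mod 4 = 0 ✓, 80 mod 5 = 0 ✓, 80 mod 7 = 3 ✓.

x ≡ 80 (mod 140).


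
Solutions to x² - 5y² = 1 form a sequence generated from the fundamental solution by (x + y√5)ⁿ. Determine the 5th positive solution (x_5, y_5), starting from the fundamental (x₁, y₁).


Step 1: Find the fundamental solution (x₁, y₁) of x² - 5y² = 1.
  Expand √5 as a continued fraction. a₀ = ⌊√5⌋ = 2; iterate m_{k+1} = d_k·a_k − m_k, d_{k+1} = (5 − m_{k+1}²)/d_k, a_{k+1} = ⌊(a₀ + m_{k+1})/d_{k+1}⌋ (starting m₀ = 0, d₀ = 1), with convergents p_k = a_k·p_{k-1} + p_{k-2}, q_k = a_k·q_{k-1} + q_{k-2} (p₋₁ = 1, q₋₁ = 0):
  k = 0: a₀ = 2; p₀/q₀ = 2/1; p₀² − 5·q₀² = 4 − 5 = -1.
  k = 1: m = 2, d = 1, a = ⌊(2 + 2)/1⌋ = 4; p/q = (4·2 + 1)/(4·1 + 0) = 9/4; p² − 5·q² = 81 − 80 = 1.
  The first convergent with p² − 5·q² = 1 gives the fundamental solution (x₁, y₁) = (9, 4).
Step 2: Apply the recurrence (x_{n+1}, y_{n+1}) = (x₁x_n + 5y₁y_n, x₁y_n + y₁x_n) repeatedly.
  From (x_1, y_1) = (9, 4): x_2 = 9·9 + 5·4·4 = 161; y_2 = 9·4 + 4·9 = 72.
  From (x_2, y_2) = (161, 72): x_3 = 9·161 + 5·4·72 = 2889; y_3 = 9·72 + 4·161 = 1292.
  From (x_3, y_3) = (2889, 1292): x_4 = 9·2889 + 5·4·1292 = 51841; y_4 = 9·1292 + 4·2889 = 23184.
  From (x_4, y_4) = (51841, 23184): x_5 = 9·51841 + 5·4·23184 = 930249; y_5 = 9·23184 + 4·51841 = 416020.
Step 3: Verify x_5² - 5·y_5² = 865363202001 - 865363202000 = 1 (should be 1). ✓

(x_1, y_1) = (9, 4); (x_5, y_5) = (930249, 416020).


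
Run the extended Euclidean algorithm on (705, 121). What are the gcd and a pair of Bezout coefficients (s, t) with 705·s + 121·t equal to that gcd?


Euclidean algorithm on (705, 121) — divide until remainder is 0:
  705 = 5 · 121 + 100
  121 = 1 · 100 + 21
  100 = 4 · 21 + 16
  21 = 1 · 16 + 5
  16 = 3 · 5 + 1
  5 = 5 · 1 + 0
gcd(705, 121) = 1.
Track Bezout coefficients alongside the remainders: start with r₀ = 705 = a·1 + b·0 (s = 1, t = 0) and r₁ = 121 = a·0 + b·1 (s = 0, t = 1); each new remainder r_{k+1} = r_{k-1} − q_k·r_k inherits s_{k+1} = s_{k-1} − q_k·s_k, t_{k+1} = t_{k-1} − q_k·t_k, so r_k = a·s_k + b·t_k at every step:
  q = 5: r = 100, s = 1 − 5·0 = 1, t = 0 − 5·1 = -5  (check: 705·1 + 121·(-5) = 100)
  q = 1: r = 21, s = 0 − 1·1 = -1, t = 1 − 1·(-5) = 6  (check: 705·(-1) + 121·6 = 21)
  q = 4: r = 16, s = 1 − 4·(-1) = 5, t = -5 − 4·6 = -29  (check: 705·5 + 121·(-29) = 16)
  q = 1: r = 5, s = -1 − 1·5 = -6, t = 6 − 1·(-29) = 35  (check: 705·(-6) + 121·35 = 5)
  q = 3: r = 1, s = 5 − 3·(-6) = 23, t = -29 − 3·35 = -134  (check: 705·23 + 121·(-134) = 1)
The row with r = 1 (the gcd) gives the Bezout coefficients s = 23, t = -134.
Result: 705 · (23) + 121 · (-134) = 1.

gcd(705, 121) = 1; s = 23, t = -134 (check: 705·23 + 121·(-134) = 1).


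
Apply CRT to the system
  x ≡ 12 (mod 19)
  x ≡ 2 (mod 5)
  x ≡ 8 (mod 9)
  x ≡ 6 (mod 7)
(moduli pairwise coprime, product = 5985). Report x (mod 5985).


Product of moduli M = 19 · 5 · 9 · 7 = 5985.
Merge one congruence at a time:
  Start: x ≡ 12 (mod 19).
  Combine with x ≡ 2 (mod 5); new modulus lcm = 95.
    Write x = 12 + 19·t and substitute into x ≡ 2 (mod 5): 19·t ≡ 2 − 12 = -10 (mod 5).
    Reduce coefficients mod 5: 4·t ≡ 0 (mod 5).
    The inverse of 4 mod 5 is 4 (since 4·4 = 16 = 3·5 + 1), so t ≡ 4·0 = 0 ≡ 0 (mod 5).
    Then x = 12 + 19·0 = 12, valid modulo lcm(19, 5) = 95: x ≡ 12 (mod 95).
  Combine with x ≡ 8 (mod 9); new modulus lcm = 855.
    Write x = 12 + 95·t and substitute into x ≡ 8 (mod 9): 95·t ≡ 8 − 12 = -4 (mod 9).
    Reduce coefficients mod 9: 5·t ≡ 5 (mod 9).
    The inverse of 5 mod 9 is 2 (since 5·2 = 10 = 1·9 + 1), so t ≡ 2·5 = 10 ≡ 1 (mod 9).
    Then x = 12 + 95·1 = 107, valid modulo lcm(95, 9) = 855: x ≡ 107 (mod 855).
  Combine with x ≡ 6 (mod 7); new modulus lcm = 5985.
    Write x = 107 + 855·t and substitute into x ≡ 6 (mod 7): 855·t ≡ 6 − 107 = -101 (mod 7).
    Reduce coefficients mod 7: 1·t ≡ 4 (mod 7).
    So t ≡ 4 (mod 7).
    Then x = 107 + 855·4 = 3527, valid modulo lcm(855, 7) = 5985: x ≡ 3527 (mod 5985).
Verify against each original: 3527 mod 19 = 12, 3527 mod 5 = 2, 3527 mod 9 = 8, 3527 mod 7 = 6.

x ≡ 3527 (mod 5985).


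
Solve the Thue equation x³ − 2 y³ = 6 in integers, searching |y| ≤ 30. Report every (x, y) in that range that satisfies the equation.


The equation is x³ - 2y³ = 6. For fixed y, x³ = 2·y³ + 6, so a solution requires the RHS to be a perfect cube.
Strategy: iterate y from -30 to 30, compute RHS = 2·y³ + 6, and check whether it is a (positive or negative) perfect cube.
Check small values of y:
  y = 0: RHS = 6 is not a perfect cube.
  y = 1: RHS = 8 = (2)³ ⇒ x = 2 works.
  y = -1: RHS = 4 is not a perfect cube.
  y = 2: RHS = 22 is not a perfect cube.
  y = -2: RHS = -10 is not a perfect cube.
  y = 3: RHS = 60 is not a perfect cube.
  y = -3: RHS = -48 is not a perfect cube.
Continuing the search up to |y| = 30 finds no further solutions beyond those listed.
Collected solutions: (2, 1).

Solutions (with |y| ≤ 30): (2, 1).


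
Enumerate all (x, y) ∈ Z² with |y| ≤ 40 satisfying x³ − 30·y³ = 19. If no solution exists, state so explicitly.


The equation is x³ - 30y³ = 19. For fixed y, x³ = 30·y³ + 19, so a solution requires the RHS to be a perfect cube.
Strategy: iterate y from -40 to 40, compute RHS = 30·y³ + 19, and check whether it is a (positive or negative) perfect cube.
Check small values of y:
  y = 0: RHS = 19 is not a perfect cube.
  y = 1: RHS = 49 is not a perfect cube.
  y = -1: RHS = -11 is not a perfect cube.
  y = 2: RHS = 259 is not a perfect cube.
  y = -2: RHS = -221 is not a perfect cube.
  y = 3: RHS = 829 is not a perfect cube.
  y = -3: RHS = -791 is not a perfect cube.
Continuing the search up to |y| = 40 finds no solutions either.
No (x, y) in the scanned range satisfies the equation.

No integer solutions with |y| ≤ 40.


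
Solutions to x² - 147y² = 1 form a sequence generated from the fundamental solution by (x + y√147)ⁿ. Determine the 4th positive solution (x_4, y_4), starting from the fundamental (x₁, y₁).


Step 1: Find the fundamental solution (x₁, y₁) of x² - 147y² = 1.
  Expand √147 as a continued fraction. a₀ = ⌊√147⌋ = 12; iterate m_{k+1} = d_k·a_k − m_k, d_{k+1} = (147 − m_{k+1}²)/d_k, a_{k+1} = ⌊(a₀ + m_{k+1})/d_{k+1}⌋ (starting m₀ = 0, d₀ = 1), with convergents p_k = a_k·p_{k-1} + p_{k-2}, q_k = a_k·q_{k-1} + q_{k-2} (p₋₁ = 1, q₋₁ = 0):
  k = 0: a₀ = 12; p₀/q₀ = 12/1; p₀² − 147·q₀² = 144 − 147 = -3.
  k = 1: m = 12, d = 3, a = ⌊(12 + 12)/3⌋ = 8; p/q = (8·12 + 1)/(8·1 + 0) = 97/8; p² − 147·q² = 9409 − 9408 = 1.
  The first convergent with p² − 147·q² = 1 gives the fundamental solution (x₁, y₁) = (97, 8).
Step 2: Apply the recurrence (x_{n+1}, y_{n+1}) = (x₁x_n + 147y₁y_n, x₁y_n + y₁x_n) repeatedly.
  From (x_1, y_1) = (97, 8): x_2 = 97·97 + 147·8·8 = 18817; y_2 = 97·8 + 8·97 = 1552.
  From (x_2, y_2) = (18817, 1552): x_3 = 97·18817 + 147·8·1552 = 3650401; y_3 = 97·1552 + 8·18817 = 301080.
  From (x_3, y_3) = (3650401, 301080): x_4 = 97·3650401 + 147·8·301080 = 708158977; y_4 = 97·301080 + 8·3650401 = 58407968.
Step 3: Verify x_4² - 147·y_4² = 501489136705686529 - 501489136705686528 = 1 (should be 1). ✓

(x_1, y_1) = (97, 8); (x_4, y_4) = (708158977, 58407968).


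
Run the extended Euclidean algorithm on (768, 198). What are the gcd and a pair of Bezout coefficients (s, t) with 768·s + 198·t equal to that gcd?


Euclidean algorithm on (768, 198) — divide until remainder is 0:
  768 = 3 · 198 + 174
  198 = 1 · 174 + 24
  174 = 7 · 24 + 6
  24 = 4 · 6 + 0
gcd(768, 198) = 6.
Track Bezout coefficients alongside the remainders: start with r₀ = 768 = a·1 + b·0 (s = 1, t = 0) and r₁ = 198 = a·0 + b·1 (s = 0, t = 1); each new remainder r_{k+1} = r_{k-1} − q_k·r_k inherits s_{k+1} = s_{k-1} − q_k·s_k, t_{k+1} = t_{k-1} − q_k·t_k, so r_k = a·s_k + b·t_k at every step:
  q = 3: r = 174, s = 1 − 3·0 = 1, t = 0 − 3·1 = -3  (check: 768·1 + 198·(-3) = 174)
  q = 1: r = 24, s = 0 − 1·1 = -1, t = 1 − 1·(-3) = 4  (check: 768·(-1) + 198·4 = 24)
  q = 7: r = 6, s = 1 − 7·(-1) = 8, t = -3 − 7·4 = -31  (check: 768·8 + 198·(-31) = 6)
The row with r = 6 (the gcd) gives the Bezout coefficients s = 8, t = -31.
Result: 768 · (8) + 198 · (-31) = 6.

gcd(768, 198) = 6; s = 8, t = -31 (check: 768·8 + 198·(-31) = 6).


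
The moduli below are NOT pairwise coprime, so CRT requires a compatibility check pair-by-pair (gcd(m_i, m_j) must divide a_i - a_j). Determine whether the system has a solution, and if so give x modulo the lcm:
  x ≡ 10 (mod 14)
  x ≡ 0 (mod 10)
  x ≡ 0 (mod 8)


Moduli 14, 10, 8 are not pairwise coprime, so CRT works modulo lcm(m_i) when all pairwise compatibility conditions hold.
Pairwise compatibility: gcd(m_i, m_j) must divide a_i - a_j for every pair.
Merge one congruence at a time:
  Start: x ≡ 10 (mod 14).
  Combine with x ≡ 0 (mod 10): gcd(14, 10) = 2; 0 - 10 = -10, which IS divisible by 2, so compatible.
    Write x = 10 + 14·t and substitute into x ≡ 0 (mod 10): 14·t ≡ 0 − 10 = -10 (mod 10).
    Divide the congruence (and modulus) by g = 2: 7·t ≡ -5 (mod 5).
    Reduce coefficients mod 5: 2·t ≡ 0 (mod 5).
    The inverse of 2 mod 5 is 3 (since 2·3 = 6 = 1·5 + 1), so t ≡ 3·0 = 0 ≡ 0 (mod 5).
    Then x = 10 + 14·0 = 10, valid modulo lcm(14, 10) = 70: x ≡ 10 (mod 70).
  Combine with x ≡ 0 (mod 8): gcd(70, 8) = 2; 0 - 10 = -10, which IS divisible by 2, so compatible.
    Write x = 10 + 70·t and substitute into x ≡ 0 (mod 8): 70·t ≡ 0 − 10 = -10 (mod 8).
    Divide the congruence (and modulus) by g = 2: 35·t ≡ -5 (mod 4).
    Reduce coefficients mod 4: 3·t ≡ 3 (mod 4).
    The inverse of 3 mod 4 is 3 (since 3·3 = 9 = 2·4 + 1), so t ≡ 3·3 = 9 ≡ 1 (mod 4).
    Then x = 10 + 70·1 = 80, valid modulo lcm(70, 8) = 280: x ≡ 80 (mod 280).
Verify: 80 mod 14 = 10, 80 mod 10 = 0, 80 mod 8 = 0.

x ≡ 80 (mod 280).


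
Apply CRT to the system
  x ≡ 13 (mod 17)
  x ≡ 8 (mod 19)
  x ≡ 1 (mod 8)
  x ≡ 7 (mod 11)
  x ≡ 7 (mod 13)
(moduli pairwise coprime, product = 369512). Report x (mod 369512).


Product of moduli M = 17 · 19 · 8 · 11 · 13 = 369512.
Merge one congruence at a time:
  Start: x ≡ 13 (mod 17).
  Combine with x ≡ 8 (mod 19); new modulus lcm = 323.
    Write x = 13 + 17·t and substitute into x ≡ 8 (mod 19): 17·t ≡ 8 − 13 = -5 (mod 19).
    Reduce coefficients mod 19: 17·t ≡ 14 (mod 19).
    The inverse of 17 mod 19 is 9 (since 17·9 = 153 = 8·19 + 1), so t ≡ 9·14 = 126 ≡ 12 (mod 19).
    Then x = 13 + 17·12 = 217, valid modulo lcm(17, 19) = 323: x ≡ 217 (mod 323).
  Combine with x ≡ 1 (mod 8); new modulus lcm = 2584.
    Write x = 217 + 323·t and substitute into x ≡ 1 (mod 8): 323·t ≡ 1 − 217 = -216 (mod 8).
    Reduce coefficients mod 8: 3·t ≡ 0 (mod 8).
    The inverse of 3 mod 8 is 3 (since 3·3 = 9 = 1·8 + 1), so t ≡ 3·0 = 0 ≡ 0 (mod 8).
    Then x = 217 + 323·0 = 217, valid modulo lcm(323, 8) = 2584: x ≡ 217 (mod 2584).
  Combine with x ≡ 7 (mod 11); new modulus lcm = 28424.
    Write x = 217 + 2584·t and substitute into x ≡ 7 (mod 11): 2584·t ≡ 7 − 217 = -210 (mod 11).
    Reduce coefficients mod 11: 10·t ≡ 10 (mod 11).
    The inverse of 10 mod 11 is 10 (since 10·10 = 100 = 9·11 + 1), so t ≡ 10·10 = 100 ≡ 1 (mod 11).
    Then x = 217 + 2584·1 = 2801, valid modulo lcm(2584, 11) = 28424: x ≡ 2801 (mod 28424).
  Combine with x ≡ 7 (mod 13); new modulus lcm = 369512.
    Write x = 2801 + 28424·t and substitute into x ≡ 7 (mod 13): 28424·t ≡ 7 − 2801 = -2794 (mod 13).
    Reduce coefficients mod 13: 6·t ≡ 1 (mod 13).
    The inverse of 6 mod 13 is 11 (since 6·11 = 66 = 5·13 + 1), so t ≡ 11·1 = 11 ≡ 11 (mod 13).
    Then x = 2801 + 28424·11 = 315465, valid modulo lcm(28424, 13) = 369512: x ≡ 315465 (mod 369512).
Verify against each original: 315465 mod 17 = 13, 315465 mod 19 = 8, 315465 mod 8 = 1, 315465 mod 11 = 7, 315465 mod 13 = 7.

x ≡ 315465 (mod 369512).


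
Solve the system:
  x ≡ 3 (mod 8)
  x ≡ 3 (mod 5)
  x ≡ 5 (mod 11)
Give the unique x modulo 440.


Moduli 8, 5, 11 are pairwise coprime; by CRT there is a unique solution modulo M = 8 · 5 · 11 = 440.
Solve pairwise, accumulating the modulus:
  Start with x ≡ 3 (mod 8).
  Combine with x ≡ 3 (mod 5): since gcd(8, 5) = 1, we get a unique residue mod 40.
    Write x = 3 + 8·t and substitute into x ≡ 3 (mod 5): 8·t ≡ 3 − 3 = 0 (mod 5).
    Reduce coefficients mod 5: 3·t ≡ 0 (mod 5).
    The inverse of 3 mod 5 is 2 (since 3·2 = 6 = 1·5 + 1), so t ≡ 2·0 = 0 ≡ 0 (mod 5).
    Then x = 3 + 8·0 = 3, valid modulo lcm(8, 5) = 40: x ≡ 3 (mod 40).
  Combine with x ≡ 5 (mod 11): since gcd(40, 11) = 1, we get a unique residue mod 440.
    Write x = 3 + 40·t and substitute into x ≡ 5 (mod 11): 40·t ≡ 5 − 3 = 2 (mod 11).
    Reduce coefficients mod 11: 7·t ≡ 2 (mod 11).
    The inverse of 7 mod 11 is 8 (since 7·8 = 56 = 5·11 + 1), so t ≡ 8·2 = 16 ≡ 5 (mod 11).
    Then x = 3 + 40·5 = 203, valid modulo lcm(40, 11) = 440: x ≡ 203 (mod 440).
Verify: 203 mod 8 = 3 ✓, 203 mod 5 = 3 ✓, 203 mod 11 = 5 ✓.

x ≡ 203 (mod 440).


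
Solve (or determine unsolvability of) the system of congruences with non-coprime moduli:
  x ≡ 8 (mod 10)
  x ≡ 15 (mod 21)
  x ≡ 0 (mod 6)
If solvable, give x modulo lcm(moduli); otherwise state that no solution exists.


Moduli 10, 21, 6 are not pairwise coprime, so CRT works modulo lcm(m_i) when all pairwise compatibility conditions hold.
Pairwise compatibility: gcd(m_i, m_j) must divide a_i - a_j for every pair.
Merge one congruence at a time:
  Start: x ≡ 8 (mod 10).
  Combine with x ≡ 15 (mod 21): gcd(10, 21) = 1; 15 - 8 = 7, which IS divisible by 1, so compatible.
    Write x = 8 + 10·t and substitute into x ≡ 15 (mod 21): 10·t ≡ 15 − 8 = 7 (mod 21).
    The inverse of 10 mod 21 is 19 (since 10·19 = 190 = 9·21 + 1), so t ≡ 19·7 = 133 ≡ 7 (mod 21).
    Then x = 8 + 10·7 = 78, valid modulo lcm(10, 21) = 210: x ≡ 78 (mod 210).
  Combine with x ≡ 0 (mod 6): gcd(210, 6) = 6; 0 - 78 = -78, which IS divisible by 6, so compatible.
    Write x = 78 + 210·t and substitute into x ≡ 0 (mod 6): 210·t ≡ 0 − 78 = -78 (mod 6).
    Divide the congruence (and modulus) by g = 6: 35·t ≡ -13 (mod 1).
    Modulo 1 every t works; take t = 0.
    Then x = 78 + 210·0 = 78, valid modulo lcm(210, 6) = 210: x ≡ 78 (mod 210).
Verify: 78 mod 10 = 8, 78 mod 21 = 15, 78 mod 6 = 0.

x ≡ 78 (mod 210).


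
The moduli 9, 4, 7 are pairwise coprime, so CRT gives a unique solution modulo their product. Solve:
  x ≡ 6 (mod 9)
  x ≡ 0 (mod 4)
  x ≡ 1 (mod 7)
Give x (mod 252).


Moduli 9, 4, 7 are pairwise coprime; by CRT there is a unique solution modulo M = 9 · 4 · 7 = 252.
Solve pairwise, accumulating the modulus:
  Start with x ≡ 6 (mod 9).
  Combine with x ≡ 0 (mod 4): since gcd(9, 4) = 1, we get a unique residue mod 36.
    Write x = 6 + 9·t and substitute into x ≡ 0 (mod 4): 9·t ≡ 0 − 6 = -6 (mod 4).
    Reduce coefficients mod 4: 1·t ≡ 2 (mod 4).
    So t ≡ 2 (mod 4).
    Then x = 6 + 9·2 = 24, valid modulo lcm(9, 4) = 36: x ≡ 24 (mod 36).
  Combine with x ≡ 1 (mod 7): since gcd(36, 7) = 1, we get a unique residue mod 252.
    Write x = 24 + 36·t and substitute into x ≡ 1 (mod 7): 36·t ≡ 1 − 24 = -23 (mod 7).
    Reduce coefficients mod 7: 1·t ≡ 5 (mod 7).
    So t ≡ 5 (mod 7).
    Then x = 24 + 36·5 = 204, valid modulo lcm(36, 7) = 252: x ≡ 204 (mod 252).
Verify: 204 mod 9 = 6 ✓, 204 mod 4 = 0 ✓, 204 mod 7 = 1 ✓.

x ≡ 204 (mod 252).


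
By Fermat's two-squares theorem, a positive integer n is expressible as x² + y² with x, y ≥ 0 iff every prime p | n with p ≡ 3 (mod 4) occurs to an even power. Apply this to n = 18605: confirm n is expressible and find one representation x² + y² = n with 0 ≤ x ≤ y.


Step 1: Factor n = 18605 = 5 · 61^2.
Step 2: Check the mod-4 condition on each prime factor: 5 ≡ 1 (mod 4), exponent 1; 61 ≡ 1 (mod 4), exponent 2.
All primes ≡ 3 (mod 4) appear to even exponent (or don't appear), so by the two-squares theorem n IS expressible as a sum of two squares.
Step 3: Build a representation. Here n = 5 · 61 · 61 is a product of primes ≡ 1 (mod 4). Each prime p ≡ 1 (mod 4) is itself a sum of two squares; find a² by testing p − a² for a perfect square:
  5: 5 − 1² = 4 = 2² ⇒ 5 = 1² + 2².
  61: 61 − 1² = 60, 61 − 2² = 57, 61 − 3² = 52, 61 − 4² = 45, 61 − 5² = 36 = 6² ⇒ 61 = 5² + 6².
  Combine using the Brahmagupta–Fibonacci identity (a² + b²)(c² + d²) = (ac − bd)² + (ad + bc)² = (ac + bd)² + (ad − bc)²:
  5 · 61 = 305: from (1² + 2²)(5² + 6²), take (1·5 − 2·6, 1·6 + 2·5) = (5 − 12, 6 + 10) = (-7, 16); dropping signs (only squares matter) gives (7, 16); check 7² + 16² = 49 + 256 = 305 ✓.
  305 · 61 = 18605: from (7² + 16²)(5² + 6²), take (7·5 − 16·6, 7·6 + 16·5) = (35 − 96, 42 + 80) = (-61, 122); dropping signs (only squares matter) gives (61, 122); check 61² + 122² = 3721 + 14884 = 18605 ✓.
Step 4: Order so x ≤ y and verify: 61² + 122² = 3721 + 14884 = 18605 = n. ✓

n = 18605 = 61² + 122² (one valid representation with x ≤ y).


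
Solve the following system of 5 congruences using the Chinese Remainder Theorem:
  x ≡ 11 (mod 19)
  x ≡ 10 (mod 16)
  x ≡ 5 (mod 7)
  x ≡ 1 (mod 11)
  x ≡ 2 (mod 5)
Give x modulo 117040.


Product of moduli M = 19 · 16 · 7 · 11 · 5 = 117040.
Merge one congruence at a time:
  Start: x ≡ 11 (mod 19).
  Combine with x ≡ 10 (mod 16); new modulus lcm = 304.
    Write x = 11 + 19·t and substitute into x ≡ 10 (mod 16): 19·t ≡ 10 − 11 = -1 (mod 16).
    Reduce coefficients mod 16: 3·t ≡ 15 (mod 16).
    The inverse of 3 mod 16 is 11 (since 3·11 = 33 = 2·16 + 1), so t ≡ 11·15 = 165 ≡ 5 (mod 16).
    Then x = 11 + 19·5 = 106, valid modulo lcm(19, 16) = 304: x ≡ 106 (mod 304).
  Combine with x ≡ 5 (mod 7); new modulus lcm = 2128.
    Write x = 106 + 304·t and substitute into x ≡ 5 (mod 7): 304·t ≡ 5 − 106 = -101 (mod 7).
    Reduce coefficients mod 7: 3·t ≡ 4 (mod 7).
    The inverse of 3 mod 7 is 5 (since 3·5 = 15 = 2·7 + 1), so t ≡ 5·4 = 20 ≡ 6 (mod 7).
    Then x = 106 + 304·6 = 1930, valid modulo lcm(304, 7) = 2128: x ≡ 1930 (mod 2128).
  Combine with x ≡ 1 (mod 11); new modulus lcm = 23408.
    Write x = 1930 + 2128·t and substitute into x ≡ 1 (mod 11): 2128·t ≡ 1 − 1930 = -1929 (mod 11).
    Reduce coefficients mod 11: 5·t ≡ 7 (mod 11).
    The inverse of 5 mod 11 is 9 (since 5·9 = 45 = 4·11 + 1), so t ≡ 9·7 = 63 ≡ 8 (mod 11).
    Then x = 1930 + 2128·8 = 18954, valid modulo lcm(2128, 11) = 23408: x ≡ 18954 (mod 23408).
  Combine with x ≡ 2 (mod 5); new modulus lcm = 117040.
    Write x = 18954 + 23408·t and substitute into x ≡ 2 (mod 5): 23408·t ≡ 2 − 18954 = -18952 (mod 5).
    Reduce coefficients mod 5: 3·t ≡ 3 (mod 5).
    The inverse of 3 mod 5 is 2 (since 3·2 = 6 = 1·5 + 1), so t ≡ 2·3 = 6 ≡ 1 (mod 5).
    Then x = 18954 + 23408·1 = 42362, valid modulo lcm(23408, 5) = 117040: x ≡ 42362 (mod 117040).
Verify against each original: 42362 mod 19 = 11, 42362 mod 16 = 10, 42362 mod 7 = 5, 42362 mod 11 = 1, 42362 mod 5 = 2.

x ≡ 42362 (mod 117040).


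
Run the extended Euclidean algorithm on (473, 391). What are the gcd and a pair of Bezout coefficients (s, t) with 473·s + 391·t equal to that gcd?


Euclidean algorithm on (473, 391) — divide until remainder is 0:
  473 = 1 · 391 + 82
  391 = 4 · 82 + 63
  82 = 1 · 63 + 19
  63 = 3 · 19 + 6
  19 = 3 · 6 + 1
  6 = 6 · 1 + 0
gcd(473, 391) = 1.
Track Bezout coefficients alongside the remainders: start with r₀ = 473 = a·1 + b·0 (s = 1, t = 0) and r₁ = 391 = a·0 + b·1 (s = 0, t = 1); each new remainder r_{k+1} = r_{k-1} − q_k·r_k inherits s_{k+1} = s_{k-1} − q_k·s_k, t_{k+1} = t_{k-1} − q_k·t_k, so r_k = a·s_k + b·t_k at every step:
  q = 1: r = 82, s = 1 − 1·0 = 1, t = 0 − 1·1 = -1  (check: 473·1 + 391·(-1) = 82)
  q = 4: r = 63, s = 0 − 4·1 = -4, t = 1 − 4·(-1) = 5  (check: 473·(-4) + 391·5 = 63)
  q = 1: r = 19, s = 1 − 1·(-4) = 5, t = -1 − 1·5 = -6  (check: 473·5 + 391·(-6) = 19)
  q = 3: r = 6, s = -4 − 3·5 = -19, t = 5 − 3·(-6) = 23  (check: 473·(-19) + 391·23 = 6)
  q = 3: r = 1, s = 5 − 3·(-19) = 62, t = -6 − 3·23 = -75  (check: 473·62 + 391·(-75) = 1)
The row with r = 1 (the gcd) gives the Bezout coefficients s = 62, t = -75.
Result: 473 · (62) + 391 · (-75) = 1.

gcd(473, 391) = 1; s = 62, t = -75 (check: 473·62 + 391·(-75) = 1).


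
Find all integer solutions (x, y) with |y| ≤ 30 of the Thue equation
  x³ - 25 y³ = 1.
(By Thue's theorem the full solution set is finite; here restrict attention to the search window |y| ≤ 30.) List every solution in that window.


The equation is x³ - 25y³ = 1. For fixed y, x³ = 25·y³ + 1, so a solution requires the RHS to be a perfect cube.
Strategy: iterate y from -30 to 30, compute RHS = 25·y³ + 1, and check whether it is a (positive or negative) perfect cube.
Check small values of y:
  y = 0: RHS = 1 = (1)³ ⇒ x = 1 works.
  y = 1: RHS = 26 is not a perfect cube.
  y = -1: RHS = -24 is not a perfect cube.
  y = 2: RHS = 201 is not a perfect cube.
  y = -2: RHS = -199 is not a perfect cube.
  y = 3: RHS = 676 is not a perfect cube.
  y = -3: RHS = -674 is not a perfect cube.
Continuing the search up to |y| = 30 finds no further solutions beyond those listed.
Collected solutions: (1, 0).

Solutions (with |y| ≤ 30): (1, 0).


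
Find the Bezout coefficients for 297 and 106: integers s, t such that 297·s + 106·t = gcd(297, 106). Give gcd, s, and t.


Euclidean algorithm on (297, 106) — divide until remainder is 0:
  297 = 2 · 106 + 85
  106 = 1 · 85 + 21
  85 = 4 · 21 + 1
  21 = 21 · 1 + 0
gcd(297, 106) = 1.
Track Bezout coefficients alongside the remainders: start with r₀ = 297 = a·1 + b·0 (s = 1, t = 0) and r₁ = 106 = a·0 + b·1 (s = 0, t = 1); each new remainder r_{k+1} = r_{k-1} − q_k·r_k inherits s_{k+1} = s_{k-1} − q_k·s_k, t_{k+1} = t_{k-1} − q_k·t_k, so r_k = a·s_k + b·t_k at every step:
  q = 2: r = 85, s = 1 − 2·0 = 1, t = 0 − 2·1 = -2  (check: 297·1 + 106·(-2) = 85)
  q = 1: r = 21, s = 0 − 1·1 = -1, t = 1 − 1·(-2) = 3  (check: 297·(-1) + 106·3 = 21)
  q = 4: r = 1, s = 1 − 4·(-1) = 5, t = -2 − 4·3 = -14  (check: 297·5 + 106·(-14) = 1)
The row with r = 1 (the gcd) gives the Bezout coefficients s = 5, t = -14.
Result: 297 · (5) + 106 · (-14) = 1.

gcd(297, 106) = 1; s = 5, t = -14 (check: 297·5 + 106·(-14) = 1).


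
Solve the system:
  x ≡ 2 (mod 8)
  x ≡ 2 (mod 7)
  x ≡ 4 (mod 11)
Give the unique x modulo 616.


Moduli 8, 7, 11 are pairwise coprime; by CRT there is a unique solution modulo M = 8 · 7 · 11 = 616.
Solve pairwise, accumulating the modulus:
  Start with x ≡ 2 (mod 8).
  Combine with x ≡ 2 (mod 7): since gcd(8, 7) = 1, we get a unique residue mod 56.
    Write x = 2 + 8·t and substitute into x ≡ 2 (mod 7): 8·t ≡ 2 − 2 = 0 (mod 7).
    Reduce coefficients mod 7: 1·t ≡ 0 (mod 7).
    So t ≡ 0 (mod 7).
    Then x = 2 + 8·0 = 2, valid modulo lcm(8, 7) = 56: x ≡ 2 (mod 56).
  Combine with x ≡ 4 (mod 11): since gcd(56, 11) = 1, we get a unique residue mod 616.
    Write x = 2 + 56·t and substitute into x ≡ 4 (mod 11): 56·t ≡ 4 − 2 = 2 (mod 11).
    Reduce coefficients mod 11: 1·t ≡ 2 (mod 11).
    So t ≡ 2 (mod 11).
    Then x = 2 + 56·2 = 114, valid modulo lcm(56, 11) = 616: x ≡ 114 (mod 616).
Verify: 114 mod 8 = 2 ✓, 114 mod 7 = 2 ✓, 114 mod 11 = 4 ✓.

x ≡ 114 (mod 616).


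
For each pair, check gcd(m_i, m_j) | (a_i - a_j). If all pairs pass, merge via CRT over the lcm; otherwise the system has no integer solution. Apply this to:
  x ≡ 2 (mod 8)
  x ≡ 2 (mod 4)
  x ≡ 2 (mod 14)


Moduli 8, 4, 14 are not pairwise coprime, so CRT works modulo lcm(m_i) when all pairwise compatibility conditions hold.
Pairwise compatibility: gcd(m_i, m_j) must divide a_i - a_j for every pair.
Merge one congruence at a time:
  Start: x ≡ 2 (mod 8).
  Combine with x ≡ 2 (mod 4): gcd(8, 4) = 4; 2 - 2 = 0, which IS divisible by 4, so compatible.
    Write x = 2 + 8·t and substitute into x ≡ 2 (mod 4): 8·t ≡ 2 − 2 = 0 (mod 4).
    Divide the congruence (and modulus) by g = 4: 2·t ≡ 0 (mod 1).
    Modulo 1 every t works; take t = 0.
    Then x = 2 + 8·0 = 2, valid modulo lcm(8, 4) = 8: x ≡ 2 (mod 8).
  Combine with x ≡ 2 (mod 14): gcd(8, 14) = 2; 2 - 2 = 0, which IS divisible by 2, so compatible.
    Write x = 2 + 8·t and substitute into x ≡ 2 (mod 14): 8·t ≡ 2 − 2 = 0 (mod 14).
    Divide the congruence (and modulus) by g = 2: 4·t ≡ 0 (mod 7).
    The inverse of 4 mod 7 is 2 (since 4·2 = 8 = 1·7 + 1), so t ≡ 2·0 = 0 ≡ 0 (mod 7).
    Then x = 2 + 8·0 = 2, valid modulo lcm(8, 14) = 56: x ≡ 2 (mod 56).
Verify: 2 mod 8 = 2, 2 mod 4 = 2, 2 mod 14 = 2.

x ≡ 2 (mod 56).


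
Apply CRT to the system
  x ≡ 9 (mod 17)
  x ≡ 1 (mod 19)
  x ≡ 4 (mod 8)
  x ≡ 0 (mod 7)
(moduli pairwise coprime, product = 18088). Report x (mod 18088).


Product of moduli M = 17 · 19 · 8 · 7 = 18088.
Merge one congruence at a time:
  Start: x ≡ 9 (mod 17).
  Combine with x ≡ 1 (mod 19); new modulus lcm = 323.
    Write x = 9 + 17·t and substitute into x ≡ 1 (mod 19): 17·t ≡ 1 − 9 = -8 (mod 19).
    Reduce coefficients mod 19: 17·t ≡ 11 (mod 19).
    The inverse of 17 mod 19 is 9 (since 17·9 = 153 = 8·19 + 1), so t ≡ 9·11 = 99 ≡ 4 (mod 19).
    Then x = 9 + 17·4 = 77, valid modulo lcm(17, 19) = 323: x ≡ 77 (mod 323).
  Combine with x ≡ 4 (mod 8); new modulus lcm = 2584.
    Write x = 77 + 323·t and substitute into x ≡ 4 (mod 8): 323·t ≡ 4 − 77 = -73 (mod 8).
    Reduce coefficients mod 8: 3·t ≡ 7 (mod 8).
    The inverse of 3 mod 8 is 3 (since 3·3 = 9 = 1·8 + 1), so t ≡ 3·7 = 21 ≡ 5 (mod 8).
    Then x = 77 + 323·5 = 1692, valid modulo lcm(323, 8) = 2584: x ≡ 1692 (mod 2584).
  Combine with x ≡ 0 (mod 7); new modulus lcm = 18088.
    Write x = 1692 + 2584·t and substitute into x ≡ 0 (mod 7): 2584·t ≡ 0 − 1692 = -1692 (mod 7).
    Reduce coefficients mod 7: 1·t ≡ 2 (mod 7).
    So t ≡ 2 (mod 7).
    Then x = 1692 + 2584·2 = 6860, valid modulo lcm(2584, 7) = 18088: x ≡ 6860 (mod 18088).
Verify against each original: 6860 mod 17 = 9, 6860 mod 19 = 1, 6860 mod 8 = 4, 6860 mod 7 = 0.

x ≡ 6860 (mod 18088).


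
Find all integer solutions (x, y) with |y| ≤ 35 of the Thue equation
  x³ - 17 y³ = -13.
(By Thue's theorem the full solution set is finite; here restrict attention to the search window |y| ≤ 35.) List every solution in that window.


The equation is x³ - 17y³ = -13. For fixed y, x³ = 17·y³ − 13, so a solution requires the RHS to be a perfect cube.
Strategy: iterate y from -35 to 35, compute RHS = 17·y³ − 13, and check whether it is a (positive or negative) perfect cube.
Check small values of y:
  y = 0: RHS = -13 is not a perfect cube.
  y = 1: RHS = 4 is not a perfect cube.
  y = -1: RHS = -30 is not a perfect cube.
  y = 2: RHS = 123 is not a perfect cube.
  y = -2: RHS = -149 is not a perfect cube.
  y = 3: RHS = 446 is not a perfect cube.
  y = -3: RHS = -472 is not a perfect cube.
Continuing the search up to |y| = 35 finds no solutions either.
No (x, y) in the scanned range satisfies the equation.

No integer solutions with |y| ≤ 35.


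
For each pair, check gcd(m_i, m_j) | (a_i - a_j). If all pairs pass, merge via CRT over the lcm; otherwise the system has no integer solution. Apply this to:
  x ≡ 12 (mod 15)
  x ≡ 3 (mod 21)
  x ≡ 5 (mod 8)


Moduli 15, 21, 8 are not pairwise coprime, so CRT works modulo lcm(m_i) when all pairwise compatibility conditions hold.
Pairwise compatibility: gcd(m_i, m_j) must divide a_i - a_j for every pair.
Merge one congruence at a time:
  Start: x ≡ 12 (mod 15).
  Combine with x ≡ 3 (mod 21): gcd(15, 21) = 3; 3 - 12 = -9, which IS divisible by 3, so compatible.
    Write x = 12 + 15·t and substitute into x ≡ 3 (mod 21): 15·t ≡ 3 − 12 = -9 (mod 21).
    Divide the congruence (and modulus) by g = 3: 5·t ≡ -3 (mod 7).
    Reduce coefficients mod 7: 5·t ≡ 4 (mod 7).
    The inverse of 5 mod 7 is 3 (since 5·3 = 15 = 2·7 + 1), so t ≡ 3·4 = 12 ≡ 5 (mod 7).
    Then x = 12 + 15·5 = 87, valid modulo lcm(15, 21) = 105: x ≡ 87 (mod 105).
  Combine with x ≡ 5 (mod 8): gcd(105, 8) = 1; 5 - 87 = -82, which IS divisible by 1, so compatible.
    Write x = 87 + 105·t and substitute into x ≡ 5 (mod 8): 105·t ≡ 5 − 87 = -82 (mod 8).
    Reduce coefficients mod 8: 1·t ≡ 6 (mod 8).
    So t ≡ 6 (mod 8).
    Then x = 87 + 105·6 = 717, valid modulo lcm(105, 8) = 840: x ≡ 717 (mod 840).
Verify: 717 mod 15 = 12, 717 mod 21 = 3, 717 mod 8 = 5.

x ≡ 717 (mod 840).


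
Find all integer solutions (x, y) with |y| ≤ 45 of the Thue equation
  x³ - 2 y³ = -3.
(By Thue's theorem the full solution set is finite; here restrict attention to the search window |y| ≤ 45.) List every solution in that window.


The equation is x³ - 2y³ = -3. For fixed y, x³ = 2·y³ − 3, so a solution requires the RHS to be a perfect cube.
Strategy: iterate y from -45 to 45, compute RHS = 2·y³ − 3, and check whether it is a (positive or negative) perfect cube.
Check small values of y:
  y = 0: RHS = -3 is not a perfect cube.
  y = 1: RHS = -1 = (-1)³ ⇒ x = -1 works.
  y = -1: RHS = -5 is not a perfect cube.
  y = 2: RHS = 13 is not a perfect cube.
  y = -2: RHS = -19 is not a perfect cube.
  y = 3: RHS = 51 is not a perfect cube.
  y = -3: RHS = -57 is not a perfect cube.
Continuing, at y = 4: RHS = 125 = (5)³ ⇒ x = 5 works.
Searching the remaining y in |y| ≤ 45 finds no further solutions.
Collected solutions: (-1, 1), (5, 4).

Solutions (with |y| ≤ 45): (-1, 1), (5, 4).


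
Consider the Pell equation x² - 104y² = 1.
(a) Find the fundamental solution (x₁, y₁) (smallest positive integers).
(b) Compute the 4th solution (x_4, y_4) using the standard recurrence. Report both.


Step 1: Find the fundamental solution (x₁, y₁) of x² - 104y² = 1.
  Expand √104 as a continued fraction. a₀ = ⌊√104⌋ = 10; iterate m_{k+1} = d_k·a_k − m_k, d_{k+1} = (104 − m_{k+1}²)/d_k, a_{k+1} = ⌊(a₀ + m_{k+1})/d_{k+1}⌋ (starting m₀ = 0, d₀ = 1), with convergents p_k = a_k·p_{k-1} + p_{k-2}, q_k = a_k·q_{k-1} + q_{k-2} (p₋₁ = 1, q₋₁ = 0):
  k = 0: a₀ = 10; p₀/q₀ = 10/1; p₀² − 104·q₀² = 100 − 104 = -4.
  k = 1: m = 10, d = 4, a = ⌊(10 + 10)/4⌋ = 5; p/q = (5·10 + 1)/(5·1 + 0) = 51/5; p² − 104·q² = 2601 − 2600 = 1.
  The first convergent with p² − 104·q² = 1 gives the fundamental solution (x₁, y₁) = (51, 5).
Step 2: Apply the recurrence (x_{n+1}, y_{n+1}) = (x₁x_n + 104y₁y_n, x₁y_n + y₁x_n) repeatedly.
  From (x_1, y_1) = (51, 5): x_2 = 51·51 + 104·5·5 = 5201; y_2 = 51·5 + 5·51 = 510.
  From (x_2, y_2) = (5201, 510): x_3 = 51·5201 + 104·5·510 = 530451; y_3 = 51·510 + 5·5201 = 52015.
  From (x_3, y_3) = (530451, 52015): x_4 = 51·530451 + 104·5·52015 = 54100801; y_4 = 51·52015 + 5·530451 = 5305020.
Step 3: Verify x_4² - 104·y_4² = 2926896668841601 - 2926896668841600 = 1 (should be 1). ✓

(x_1, y_1) = (51, 5); (x_4, y_4) = (54100801, 5305020).


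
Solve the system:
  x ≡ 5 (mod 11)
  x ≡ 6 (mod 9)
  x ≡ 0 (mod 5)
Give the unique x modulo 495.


Moduli 11, 9, 5 are pairwise coprime; by CRT there is a unique solution modulo M = 11 · 9 · 5 = 495.
Solve pairwise, accumulating the modulus:
  Start with x ≡ 5 (mod 11).
  Combine with x ≡ 6 (mod 9): since gcd(11, 9) = 1, we get a unique residue mod 99.
    Write x = 5 + 11·t and substitute into x ≡ 6 (mod 9): 11·t ≡ 6 − 5 = 1 (mod 9).
    Reduce coefficients mod 9: 2·t ≡ 1 (mod 9).
    The inverse of 2 mod 9 is 5 (since 2·5 = 10 = 1·9 + 1), so t ≡ 5·1 = 5 ≡ 5 (mod 9).
    Then x = 5 + 11·5 = 60, valid modulo lcm(11, 9) = 99: x ≡ 60 (mod 99).
  Combine with x ≡ 0 (mod 5): since gcd(99, 5) = 1, we get a unique residue mod 495.
    Write x = 60 + 99·t and substitute into x ≡ 0 (mod 5): 99·t ≡ 0 − 60 = -60 (mod 5).
    Reduce coefficients mod 5: 4·t ≡ 0 (mod 5).
    The inverse of 4 mod 5 is 4 (since 4·4 = 16 = 3·5 + 1), so t ≡ 4·0 = 0 ≡ 0 (mod 5).
    Then x = 60 + 99·0 = 60, valid modulo lcm(99, 5) = 495: x ≡ 60 (mod 495).
Verify: 60 mod 11 = 5 ✓, 60 mod 9 = 6 ✓, 60 mod 5 = 0 ✓.

x ≡ 60 (mod 495).


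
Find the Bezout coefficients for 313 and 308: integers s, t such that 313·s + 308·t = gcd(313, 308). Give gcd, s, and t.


Euclidean algorithm on (313, 308) — divide until remainder is 0:
  313 = 1 · 308 + 5
  308 = 61 · 5 + 3
  5 = 1 · 3 + 2
  3 = 1 · 2 + 1
  2 = 2 · 1 + 0
gcd(313, 308) = 1.
Track Bezout coefficients alongside the remainders: start with r₀ = 313 = a·1 + b·0 (s = 1, t = 0) and r₁ = 308 = a·0 + b·1 (s = 0, t = 1); each new remainder r_{k+1} = r_{k-1} − q_k·r_k inherits s_{k+1} = s_{k-1} − q_k·s_k, t_{k+1} = t_{k-1} − q_k·t_k, so r_k = a·s_k + b·t_k at every step:
  q = 1: r = 5, s = 1 − 1·0 = 1, t = 0 − 1·1 = -1  (check: 313·1 + 308·(-1) = 5)
  q = 61: r = 3, s = 0 − 61·1 = -61, t = 1 − 61·(-1) = 62  (check: 313·(-61) + 308·62 = 3)
  q = 1: r = 2, s = 1 − 1·(-61) = 62, t = -1 − 1·62 = -63  (check: 313·62 + 308·(-63) = 2)
  q = 1: r = 1, s = -61 − 1·62 = -123, t = 62 − 1·(-63) = 125  (check: 313·(-123) + 308·125 = 1)
The row with r = 1 (the gcd) gives the Bezout coefficients s = -123, t = 125.
Result: 313 · (-123) + 308 · (125) = 1.

gcd(313, 308) = 1; s = -123, t = 125 (check: 313·(-123) + 308·125 = 1).


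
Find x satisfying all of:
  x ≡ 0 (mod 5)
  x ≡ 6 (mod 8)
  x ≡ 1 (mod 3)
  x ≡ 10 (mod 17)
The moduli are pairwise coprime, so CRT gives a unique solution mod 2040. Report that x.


Product of moduli M = 5 · 8 · 3 · 17 = 2040.
Merge one congruence at a time:
  Start: x ≡ 0 (mod 5).
  Combine with x ≡ 6 (mod 8); new modulus lcm = 40.
    Write x = 0 + 5·t and substitute into x ≡ 6 (mod 8): 5·t ≡ 6 − 0 = 6 (mod 8).
    The inverse of 5 mod 8 is 5 (since 5·5 = 25 = 3·8 + 1), so t ≡ 5·6 = 30 ≡ 6 (mod 8).
    Then x = 0 + 5·6 = 30, valid modulo lcm(5, 8) = 40: x ≡ 30 (mod 40).
  Combine with x ≡ 1 (mod 3); new modulus lcm = 120.
    Write x = 30 + 40·t and substitute into x ≡ 1 (mod 3): 40·t ≡ 1 − 30 = -29 (mod 3).
    Reduce coefficients mod 3: 1·t ≡ 1 (mod 3).
    So t ≡ 1 (mod 3).
    Then x = 30 + 40·1 = 70, valid modulo lcm(40, 3) = 120: x ≡ 70 (mod 120).
  Combine with x ≡ 10 (mod 17); new modulus lcm = 2040.
    Write x = 70 + 120·t and substitute into x ≡ 10 (mod 17): 120·t ≡ 10 − 70 = -60 (mod 17).
    Reduce coefficients mod 17: 1·t ≡ 8 (mod 17).
    So t ≡ 8 (mod 17).
    Then x = 70 + 120·8 = 1030, valid modulo lcm(120, 17) = 2040: x ≡ 1030 (mod 2040).
Verify against each original: 1030 mod 5 = 0, 1030 mod 8 = 6, 1030 mod 3 = 1, 1030 mod 17 = 10.

x ≡ 1030 (mod 2040).


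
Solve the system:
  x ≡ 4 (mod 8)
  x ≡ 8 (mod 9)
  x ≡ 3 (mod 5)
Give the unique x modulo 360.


Moduli 8, 9, 5 are pairwise coprime; by CRT there is a unique solution modulo M = 8 · 9 · 5 = 360.
Solve pairwise, accumulating the modulus:
  Start with x ≡ 4 (mod 8).
  Combine with x ≡ 8 (mod 9): since gcd(8, 9) = 1, we get a unique residue mod 72.
    Write x = 4 + 8·t and substitute into x ≡ 8 (mod 9): 8·t ≡ 8 − 4 = 4 (mod 9).
    The inverse of 8 mod 9 is 8 (since 8·8 = 64 = 7·9 + 1), so t ≡ 8·4 = 32 ≡ 5 (mod 9).
    Then x = 4 + 8·5 = 44, valid modulo lcm(8, 9) = 72: x ≡ 44 (mod 72).
  Combine with x ≡ 3 (mod 5): since gcd(72, 5) = 1, we get a unique residue mod 360.
    Write x = 44 + 72·t and substitute into x ≡ 3 (mod 5): 72·t ≡ 3 − 44 = -41 (mod 5).
    Reduce coefficients mod 5: 2·t ≡ 4 (mod 5).
    The inverse of 2 mod 5 is 3 (since 2·3 = 6 = 1·5 + 1), so t ≡ 3·4 = 12 ≡ 2 (mod 5).
    Then x = 44 + 72·2 = 188, valid modulo lcm(72, 5) = 360: x ≡ 188 (mod 360).
Verify: 188 mod 8 = 4 ✓, 188 mod 9 = 8 ✓, 188 mod 5 = 3 ✓.

x ≡ 188 (mod 360).
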